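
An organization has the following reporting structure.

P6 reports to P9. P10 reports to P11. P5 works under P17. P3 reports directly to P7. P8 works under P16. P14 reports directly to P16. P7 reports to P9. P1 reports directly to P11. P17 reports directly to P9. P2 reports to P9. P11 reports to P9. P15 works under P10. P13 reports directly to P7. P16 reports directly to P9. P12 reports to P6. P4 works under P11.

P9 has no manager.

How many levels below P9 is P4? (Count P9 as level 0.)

Chain from P4 up to P9: P4 → P11 → P9. That is 2 steps up, so P4 is 2 levels below P9.

2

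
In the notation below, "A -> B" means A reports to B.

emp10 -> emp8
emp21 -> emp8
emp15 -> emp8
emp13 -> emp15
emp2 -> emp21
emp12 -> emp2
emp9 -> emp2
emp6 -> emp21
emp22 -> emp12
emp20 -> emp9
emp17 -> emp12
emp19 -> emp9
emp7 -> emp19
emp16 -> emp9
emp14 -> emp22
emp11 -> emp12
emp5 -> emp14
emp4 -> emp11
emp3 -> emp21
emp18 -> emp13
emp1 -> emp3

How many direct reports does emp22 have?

emp22 directly manages emp14. That is 1 direct report.

1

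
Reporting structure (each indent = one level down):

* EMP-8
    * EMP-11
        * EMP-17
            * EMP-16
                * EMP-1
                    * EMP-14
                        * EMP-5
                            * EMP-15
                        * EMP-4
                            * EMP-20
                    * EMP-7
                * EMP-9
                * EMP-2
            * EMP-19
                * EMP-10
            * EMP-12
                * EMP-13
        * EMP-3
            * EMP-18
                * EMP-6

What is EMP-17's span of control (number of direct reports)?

EMP-17 directly manages EMP-16, EMP-19, EMP-12. That is 3 direct reports.

3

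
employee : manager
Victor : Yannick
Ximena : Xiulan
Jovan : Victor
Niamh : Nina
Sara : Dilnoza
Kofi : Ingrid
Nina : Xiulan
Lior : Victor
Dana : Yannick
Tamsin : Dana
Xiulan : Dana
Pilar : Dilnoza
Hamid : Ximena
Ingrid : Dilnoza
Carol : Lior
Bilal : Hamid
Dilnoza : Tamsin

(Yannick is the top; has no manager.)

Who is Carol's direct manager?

Carol reports directly to Lior.

Lior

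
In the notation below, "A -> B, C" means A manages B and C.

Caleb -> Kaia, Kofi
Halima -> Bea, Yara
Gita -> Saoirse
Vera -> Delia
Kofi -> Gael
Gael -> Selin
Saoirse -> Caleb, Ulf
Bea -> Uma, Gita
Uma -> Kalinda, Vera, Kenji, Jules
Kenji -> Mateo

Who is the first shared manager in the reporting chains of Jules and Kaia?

Bea

Jules's chain of managers is Uma, Bea, Halima. Kaia's chain of managers is Caleb, Saoirse, Gita, Bea, Halima. The first manager that appears in both chains is Bea.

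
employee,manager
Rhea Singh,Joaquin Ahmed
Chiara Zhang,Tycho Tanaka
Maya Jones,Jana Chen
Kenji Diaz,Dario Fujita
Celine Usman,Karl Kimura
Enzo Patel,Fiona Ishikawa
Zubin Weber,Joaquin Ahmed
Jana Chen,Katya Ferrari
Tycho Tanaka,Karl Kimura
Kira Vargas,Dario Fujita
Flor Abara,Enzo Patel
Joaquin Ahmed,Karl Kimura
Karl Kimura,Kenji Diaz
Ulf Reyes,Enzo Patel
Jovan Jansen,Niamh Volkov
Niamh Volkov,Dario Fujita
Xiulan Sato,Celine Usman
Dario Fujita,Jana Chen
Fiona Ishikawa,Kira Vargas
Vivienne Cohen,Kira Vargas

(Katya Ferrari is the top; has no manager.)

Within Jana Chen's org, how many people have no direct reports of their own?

9

The people in Jana Chen's organization with no one reporting to them are Maya Jones, Jovan Jansen, Vivienne Cohen, Ulf Reyes, Flor Abara, Xiulan Sato, Zubin Weber, Rhea Singh, Chiara Zhang. That is 9.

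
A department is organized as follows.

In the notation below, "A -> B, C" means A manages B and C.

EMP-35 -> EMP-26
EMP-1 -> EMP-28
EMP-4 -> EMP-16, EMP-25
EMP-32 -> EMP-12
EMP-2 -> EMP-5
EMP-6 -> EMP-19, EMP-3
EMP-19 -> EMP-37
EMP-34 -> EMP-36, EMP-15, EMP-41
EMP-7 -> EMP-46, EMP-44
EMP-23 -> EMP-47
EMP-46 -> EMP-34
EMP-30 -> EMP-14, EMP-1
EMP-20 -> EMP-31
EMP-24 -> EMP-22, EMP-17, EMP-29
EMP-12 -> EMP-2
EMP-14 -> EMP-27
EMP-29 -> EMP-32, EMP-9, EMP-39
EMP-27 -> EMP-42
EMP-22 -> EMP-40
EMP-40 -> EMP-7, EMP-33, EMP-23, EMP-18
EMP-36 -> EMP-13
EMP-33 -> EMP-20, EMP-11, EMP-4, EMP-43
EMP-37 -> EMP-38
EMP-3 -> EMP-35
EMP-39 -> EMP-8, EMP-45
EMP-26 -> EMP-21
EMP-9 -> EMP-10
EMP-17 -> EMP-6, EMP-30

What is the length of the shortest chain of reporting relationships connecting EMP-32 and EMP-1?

EMP-32 is 2 levels below EMP-24, and EMP-1 is 3 levels below EMP-24 (their lowest common manager). The shortest path runs up from EMP-32 to EMP-24 and back down to EMP-1: 2 + 3 = 5 links.

5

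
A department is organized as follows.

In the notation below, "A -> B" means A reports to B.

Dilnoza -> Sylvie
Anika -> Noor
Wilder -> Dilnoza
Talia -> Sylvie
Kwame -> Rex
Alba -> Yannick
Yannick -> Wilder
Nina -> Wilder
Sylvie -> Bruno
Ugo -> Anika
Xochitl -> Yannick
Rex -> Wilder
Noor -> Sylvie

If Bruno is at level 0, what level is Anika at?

Chain from Anika up to Bruno: Anika → Noor → Sylvie → Bruno. That is 3 steps up, so Anika is 3 levels below Bruno.

3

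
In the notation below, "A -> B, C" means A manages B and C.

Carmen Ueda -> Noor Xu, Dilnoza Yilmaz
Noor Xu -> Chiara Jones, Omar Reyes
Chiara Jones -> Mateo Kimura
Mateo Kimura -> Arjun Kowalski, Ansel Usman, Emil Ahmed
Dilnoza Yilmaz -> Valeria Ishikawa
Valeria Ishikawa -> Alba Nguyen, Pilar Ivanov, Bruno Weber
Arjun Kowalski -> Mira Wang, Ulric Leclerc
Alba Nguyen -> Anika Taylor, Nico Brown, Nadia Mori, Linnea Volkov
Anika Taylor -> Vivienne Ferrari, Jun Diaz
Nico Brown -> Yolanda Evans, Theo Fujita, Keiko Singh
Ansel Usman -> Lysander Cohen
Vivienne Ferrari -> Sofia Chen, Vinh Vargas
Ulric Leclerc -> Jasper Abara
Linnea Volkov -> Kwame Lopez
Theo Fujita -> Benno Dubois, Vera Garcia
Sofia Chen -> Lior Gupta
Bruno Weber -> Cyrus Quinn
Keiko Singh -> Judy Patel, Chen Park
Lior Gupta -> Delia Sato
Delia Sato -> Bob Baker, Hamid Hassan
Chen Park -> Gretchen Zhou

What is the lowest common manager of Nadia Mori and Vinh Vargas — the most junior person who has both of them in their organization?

Nadia Mori's chain of managers is Alba Nguyen, Valeria Ishikawa, Dilnoza Yilmaz, Carmen Ueda. Vinh Vargas's chain of managers is Vivienne Ferrari, Anika Taylor, Alba Nguyen, Valeria Ishikawa, Dilnoza Yilmaz, Carmen Ueda. The first manager that appears in both chains is Alba Nguyen.

Alba Nguyen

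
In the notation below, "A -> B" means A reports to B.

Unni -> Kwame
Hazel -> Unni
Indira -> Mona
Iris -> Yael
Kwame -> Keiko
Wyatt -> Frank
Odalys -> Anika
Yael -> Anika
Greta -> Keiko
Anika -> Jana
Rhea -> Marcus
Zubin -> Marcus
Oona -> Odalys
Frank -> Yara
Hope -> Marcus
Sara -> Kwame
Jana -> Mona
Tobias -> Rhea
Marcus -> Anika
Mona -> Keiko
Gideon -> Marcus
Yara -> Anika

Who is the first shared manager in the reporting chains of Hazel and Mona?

Keiko

Hazel's chain of managers is Unni, Kwame, Keiko. Mona's chain of managers is Keiko. The first manager that appears in both chains is Keiko.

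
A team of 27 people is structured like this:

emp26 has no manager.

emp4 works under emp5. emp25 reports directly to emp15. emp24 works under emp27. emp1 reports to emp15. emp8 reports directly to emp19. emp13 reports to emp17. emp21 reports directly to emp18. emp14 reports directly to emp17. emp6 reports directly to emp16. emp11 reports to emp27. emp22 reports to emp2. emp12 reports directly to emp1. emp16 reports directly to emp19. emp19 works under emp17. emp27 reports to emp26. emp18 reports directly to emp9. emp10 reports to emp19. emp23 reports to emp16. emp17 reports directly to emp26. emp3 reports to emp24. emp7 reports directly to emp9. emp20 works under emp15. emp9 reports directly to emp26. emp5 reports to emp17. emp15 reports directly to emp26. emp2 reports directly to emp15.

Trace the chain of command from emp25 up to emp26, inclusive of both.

emp25 reports to emp15. emp15 reports to emp26. emp26 is at the top.

emp25 -> emp15 -> emp26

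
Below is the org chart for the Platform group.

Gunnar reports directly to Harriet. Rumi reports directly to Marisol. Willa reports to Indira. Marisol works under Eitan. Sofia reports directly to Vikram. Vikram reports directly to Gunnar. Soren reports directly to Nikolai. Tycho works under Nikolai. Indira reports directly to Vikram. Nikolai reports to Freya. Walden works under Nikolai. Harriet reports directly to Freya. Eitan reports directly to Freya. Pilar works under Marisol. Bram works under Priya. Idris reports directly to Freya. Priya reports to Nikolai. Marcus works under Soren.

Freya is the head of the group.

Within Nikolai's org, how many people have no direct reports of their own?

The people in Nikolai's organization with no one reporting to them are Tycho, Walden, Marcus, Bram. That is 4.

4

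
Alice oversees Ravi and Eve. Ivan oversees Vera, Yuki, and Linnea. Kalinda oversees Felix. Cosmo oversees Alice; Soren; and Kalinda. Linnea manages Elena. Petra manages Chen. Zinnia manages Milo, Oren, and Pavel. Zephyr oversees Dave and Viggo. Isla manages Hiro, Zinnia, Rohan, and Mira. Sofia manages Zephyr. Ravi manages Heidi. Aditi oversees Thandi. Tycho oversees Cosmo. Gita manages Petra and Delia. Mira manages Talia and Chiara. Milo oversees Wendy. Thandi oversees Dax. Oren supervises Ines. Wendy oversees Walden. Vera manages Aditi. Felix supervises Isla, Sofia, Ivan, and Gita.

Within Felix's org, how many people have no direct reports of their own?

The people in Felix's organization with no one reporting to them are Viggo, Dave, Delia, Chen, Rohan, Hiro, Chiara, Talia, Ines, Pavel, Walden, Elena, Yuki, Dax. That is 14.

14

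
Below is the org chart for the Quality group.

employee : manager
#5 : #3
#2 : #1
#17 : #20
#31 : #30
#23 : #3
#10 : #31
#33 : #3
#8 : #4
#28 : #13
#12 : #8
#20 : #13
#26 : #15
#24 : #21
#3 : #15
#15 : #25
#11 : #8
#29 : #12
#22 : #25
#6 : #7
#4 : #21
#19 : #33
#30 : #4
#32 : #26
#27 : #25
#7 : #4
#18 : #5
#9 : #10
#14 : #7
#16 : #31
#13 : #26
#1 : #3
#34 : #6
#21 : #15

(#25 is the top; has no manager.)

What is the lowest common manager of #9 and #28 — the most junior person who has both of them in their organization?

#15

#9's chain of managers is #10, #31, #30, #4, #21, #15, #25. #28's chain of managers is #13, #26, #15, #25. The first manager that appears in both chains is #15.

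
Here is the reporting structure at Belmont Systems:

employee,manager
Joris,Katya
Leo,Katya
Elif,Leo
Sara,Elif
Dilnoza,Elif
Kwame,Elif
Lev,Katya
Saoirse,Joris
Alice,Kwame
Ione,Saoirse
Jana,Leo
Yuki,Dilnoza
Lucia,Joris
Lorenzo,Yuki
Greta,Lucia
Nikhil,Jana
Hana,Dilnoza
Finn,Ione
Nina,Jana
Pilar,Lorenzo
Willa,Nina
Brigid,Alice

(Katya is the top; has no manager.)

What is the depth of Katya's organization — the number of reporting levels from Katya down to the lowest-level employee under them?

6

The longest chain under Katya runs Katya → Leo → Elif → Dilnoza → Yuki → Lorenzo → Pilar, which is 6 levels below Katya.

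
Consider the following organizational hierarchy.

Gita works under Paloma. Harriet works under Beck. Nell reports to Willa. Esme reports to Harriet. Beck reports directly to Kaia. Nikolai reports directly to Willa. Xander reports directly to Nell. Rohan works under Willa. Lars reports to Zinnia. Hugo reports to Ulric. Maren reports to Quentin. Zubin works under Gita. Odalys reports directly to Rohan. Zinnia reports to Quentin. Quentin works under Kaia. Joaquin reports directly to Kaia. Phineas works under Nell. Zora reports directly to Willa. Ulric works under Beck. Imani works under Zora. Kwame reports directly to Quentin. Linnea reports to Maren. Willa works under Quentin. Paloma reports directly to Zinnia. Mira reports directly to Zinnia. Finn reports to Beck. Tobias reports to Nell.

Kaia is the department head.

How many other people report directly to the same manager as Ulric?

2

Ulric reports to Beck. Beck's other direct reports are Finn, Harriet — 2 peers.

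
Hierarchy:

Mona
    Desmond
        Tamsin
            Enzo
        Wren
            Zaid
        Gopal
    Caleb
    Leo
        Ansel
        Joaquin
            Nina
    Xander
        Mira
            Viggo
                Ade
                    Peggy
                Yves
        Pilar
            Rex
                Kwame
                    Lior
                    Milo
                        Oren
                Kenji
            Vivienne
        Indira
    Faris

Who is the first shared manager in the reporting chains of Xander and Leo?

Xander's chain of managers is Mona. Leo's chain of managers is Mona. The first manager that appears in both chains is Mona.

Mona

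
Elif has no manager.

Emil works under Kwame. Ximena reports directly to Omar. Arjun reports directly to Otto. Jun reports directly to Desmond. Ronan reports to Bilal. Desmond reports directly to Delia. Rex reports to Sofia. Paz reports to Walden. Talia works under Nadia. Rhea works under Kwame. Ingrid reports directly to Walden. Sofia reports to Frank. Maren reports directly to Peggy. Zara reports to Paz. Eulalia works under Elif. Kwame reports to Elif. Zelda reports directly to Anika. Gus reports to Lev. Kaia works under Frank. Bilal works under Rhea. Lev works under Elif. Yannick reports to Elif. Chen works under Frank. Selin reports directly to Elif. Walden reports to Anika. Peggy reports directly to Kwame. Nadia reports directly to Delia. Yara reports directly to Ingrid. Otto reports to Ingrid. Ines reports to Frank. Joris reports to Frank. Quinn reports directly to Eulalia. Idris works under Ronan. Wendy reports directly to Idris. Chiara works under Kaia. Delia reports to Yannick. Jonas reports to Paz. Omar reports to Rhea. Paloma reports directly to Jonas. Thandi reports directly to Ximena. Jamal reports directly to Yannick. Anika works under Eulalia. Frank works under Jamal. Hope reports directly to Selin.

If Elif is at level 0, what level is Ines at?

Chain from Ines up to Elif: Ines → Frank → Jamal → Yannick → Elif. That is 4 steps up, so Ines is 4 levels below Elif.

4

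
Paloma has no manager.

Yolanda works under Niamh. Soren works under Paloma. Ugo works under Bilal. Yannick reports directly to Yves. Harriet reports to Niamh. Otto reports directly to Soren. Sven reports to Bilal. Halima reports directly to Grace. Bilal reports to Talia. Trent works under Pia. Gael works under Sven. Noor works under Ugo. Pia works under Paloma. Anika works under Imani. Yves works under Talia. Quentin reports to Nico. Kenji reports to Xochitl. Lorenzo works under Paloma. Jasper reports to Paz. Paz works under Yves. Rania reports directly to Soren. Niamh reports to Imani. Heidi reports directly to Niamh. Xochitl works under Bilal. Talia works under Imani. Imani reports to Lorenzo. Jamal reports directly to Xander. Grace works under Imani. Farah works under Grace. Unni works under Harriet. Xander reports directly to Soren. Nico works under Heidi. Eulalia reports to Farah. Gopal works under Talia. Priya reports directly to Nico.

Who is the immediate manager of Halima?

Halima reports directly to Grace.

Grace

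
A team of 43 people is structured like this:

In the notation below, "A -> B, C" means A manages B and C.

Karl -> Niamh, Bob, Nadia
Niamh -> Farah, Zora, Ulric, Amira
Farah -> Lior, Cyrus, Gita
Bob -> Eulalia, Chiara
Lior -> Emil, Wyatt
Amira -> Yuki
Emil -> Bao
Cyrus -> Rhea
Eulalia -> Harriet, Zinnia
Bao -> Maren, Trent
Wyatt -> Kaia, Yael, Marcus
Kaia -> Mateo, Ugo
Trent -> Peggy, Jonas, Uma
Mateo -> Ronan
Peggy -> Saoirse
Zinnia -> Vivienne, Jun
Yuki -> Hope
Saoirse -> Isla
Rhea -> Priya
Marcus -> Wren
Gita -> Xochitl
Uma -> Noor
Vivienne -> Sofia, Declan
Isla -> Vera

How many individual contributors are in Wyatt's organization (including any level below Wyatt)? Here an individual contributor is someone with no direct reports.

4

The people in Wyatt's organization with no one reporting to them are Wren, Yael, Ugo, Ronan. That is 4.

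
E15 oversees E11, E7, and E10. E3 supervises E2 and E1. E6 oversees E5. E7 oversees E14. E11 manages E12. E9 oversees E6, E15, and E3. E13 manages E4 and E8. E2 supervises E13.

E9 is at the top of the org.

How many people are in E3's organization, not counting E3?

5

E3 directly manages E2, E1. Under E2: E13, E8, E4 (3). E1 has no reports. So E3's organization is 2 direct reports plus everyone under them: 4 + 1 = 5.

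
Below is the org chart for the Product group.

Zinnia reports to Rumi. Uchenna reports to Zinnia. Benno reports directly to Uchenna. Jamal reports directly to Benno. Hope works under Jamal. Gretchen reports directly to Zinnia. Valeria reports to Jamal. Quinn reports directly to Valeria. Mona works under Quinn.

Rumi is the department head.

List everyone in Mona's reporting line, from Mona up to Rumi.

Mona reports to Quinn. Quinn reports to Valeria. Valeria reports to Jamal. Jamal reports to Benno. Benno reports to Uchenna. Uchenna reports to Zinnia. Zinnia reports to Rumi. Rumi is at the top.

Mona -> Quinn -> Valeria -> Jamal -> Benno -> Uchenna -> Zinnia -> Rumi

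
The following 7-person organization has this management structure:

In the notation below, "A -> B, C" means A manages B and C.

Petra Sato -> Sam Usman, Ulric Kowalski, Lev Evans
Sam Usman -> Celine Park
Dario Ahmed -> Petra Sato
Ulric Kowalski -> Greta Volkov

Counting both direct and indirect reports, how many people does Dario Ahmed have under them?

Dario Ahmed directly manages Petra Sato. Under Petra Sato: Lev Evans, Ulric Kowalski, Greta Volkov, Sam Usman, Celine Park (5). That's 6 in total.

6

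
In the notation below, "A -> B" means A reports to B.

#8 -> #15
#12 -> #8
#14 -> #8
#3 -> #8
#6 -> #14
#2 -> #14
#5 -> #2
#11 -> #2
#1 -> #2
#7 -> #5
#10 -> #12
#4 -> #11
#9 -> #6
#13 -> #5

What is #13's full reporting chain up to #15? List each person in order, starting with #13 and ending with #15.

#13 -> #5 -> #2 -> #14 -> #8 -> #15

#13 reports to #5. #5 reports to #2. #2 reports to #14. #14 reports to #8. #8 reports to #15. #15 is at the top.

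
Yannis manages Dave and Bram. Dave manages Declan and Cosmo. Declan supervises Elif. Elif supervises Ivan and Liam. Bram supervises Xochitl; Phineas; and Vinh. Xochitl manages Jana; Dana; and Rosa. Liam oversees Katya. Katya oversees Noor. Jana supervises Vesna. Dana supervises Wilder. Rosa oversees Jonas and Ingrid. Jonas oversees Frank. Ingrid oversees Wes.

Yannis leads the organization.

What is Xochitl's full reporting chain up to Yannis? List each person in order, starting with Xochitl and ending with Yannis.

Xochitl -> Bram -> Yannis

Xochitl reports to Bram. Bram reports to Yannis. Yannis is at the top.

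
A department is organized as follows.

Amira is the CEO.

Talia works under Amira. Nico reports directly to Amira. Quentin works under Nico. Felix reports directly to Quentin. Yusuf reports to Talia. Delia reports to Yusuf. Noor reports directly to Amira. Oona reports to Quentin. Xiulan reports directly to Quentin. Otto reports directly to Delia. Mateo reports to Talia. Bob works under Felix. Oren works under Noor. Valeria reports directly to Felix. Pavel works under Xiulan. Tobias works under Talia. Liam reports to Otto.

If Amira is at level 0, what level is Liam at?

5

Chain from Liam up to Amira: Liam → Otto → Delia → Yusuf → Talia → Amira. That is 5 steps up, so Liam is 5 levels below Amira.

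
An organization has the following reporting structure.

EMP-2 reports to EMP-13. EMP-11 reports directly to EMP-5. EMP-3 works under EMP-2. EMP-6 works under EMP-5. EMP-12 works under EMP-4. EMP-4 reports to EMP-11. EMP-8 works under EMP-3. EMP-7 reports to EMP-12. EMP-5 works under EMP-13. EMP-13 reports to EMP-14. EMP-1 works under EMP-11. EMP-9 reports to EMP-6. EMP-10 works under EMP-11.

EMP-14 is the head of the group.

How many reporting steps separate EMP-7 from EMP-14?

Chain from EMP-7 up to EMP-14: EMP-7 → EMP-12 → EMP-4 → EMP-11 → EMP-5 → EMP-13 → EMP-14. That is 6 steps up, so EMP-7 is 6 levels below EMP-14.

6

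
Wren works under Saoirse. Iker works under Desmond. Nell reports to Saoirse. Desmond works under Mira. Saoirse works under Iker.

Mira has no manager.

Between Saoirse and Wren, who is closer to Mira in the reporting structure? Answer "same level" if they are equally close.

Saoirse

Saoirse is 3 levels below Mira; Wren is 4. Saoirse is higher.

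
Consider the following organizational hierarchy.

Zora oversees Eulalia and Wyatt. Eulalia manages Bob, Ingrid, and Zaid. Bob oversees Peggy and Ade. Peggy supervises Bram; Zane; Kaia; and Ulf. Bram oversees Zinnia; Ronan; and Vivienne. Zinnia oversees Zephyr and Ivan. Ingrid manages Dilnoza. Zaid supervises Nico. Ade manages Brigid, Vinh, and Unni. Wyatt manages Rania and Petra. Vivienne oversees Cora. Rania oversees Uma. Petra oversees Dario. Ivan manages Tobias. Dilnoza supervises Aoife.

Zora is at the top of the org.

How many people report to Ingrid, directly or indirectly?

Ingrid directly manages Dilnoza. Under Dilnoza: Aoife (1). That's 2 in total.

2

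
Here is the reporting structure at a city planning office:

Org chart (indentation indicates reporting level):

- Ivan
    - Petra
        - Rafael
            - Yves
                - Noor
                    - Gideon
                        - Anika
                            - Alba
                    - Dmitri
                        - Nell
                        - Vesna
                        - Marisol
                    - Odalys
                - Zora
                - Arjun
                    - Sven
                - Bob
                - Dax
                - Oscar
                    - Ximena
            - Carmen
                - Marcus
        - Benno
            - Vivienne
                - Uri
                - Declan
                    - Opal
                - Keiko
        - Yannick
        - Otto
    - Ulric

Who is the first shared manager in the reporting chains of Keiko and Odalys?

Keiko's chain of managers is Vivienne, Benno, Petra, Ivan. Odalys's chain of managers is Noor, Yves, Rafael, Petra, Ivan. The first manager that appears in both chains is Petra.

Petra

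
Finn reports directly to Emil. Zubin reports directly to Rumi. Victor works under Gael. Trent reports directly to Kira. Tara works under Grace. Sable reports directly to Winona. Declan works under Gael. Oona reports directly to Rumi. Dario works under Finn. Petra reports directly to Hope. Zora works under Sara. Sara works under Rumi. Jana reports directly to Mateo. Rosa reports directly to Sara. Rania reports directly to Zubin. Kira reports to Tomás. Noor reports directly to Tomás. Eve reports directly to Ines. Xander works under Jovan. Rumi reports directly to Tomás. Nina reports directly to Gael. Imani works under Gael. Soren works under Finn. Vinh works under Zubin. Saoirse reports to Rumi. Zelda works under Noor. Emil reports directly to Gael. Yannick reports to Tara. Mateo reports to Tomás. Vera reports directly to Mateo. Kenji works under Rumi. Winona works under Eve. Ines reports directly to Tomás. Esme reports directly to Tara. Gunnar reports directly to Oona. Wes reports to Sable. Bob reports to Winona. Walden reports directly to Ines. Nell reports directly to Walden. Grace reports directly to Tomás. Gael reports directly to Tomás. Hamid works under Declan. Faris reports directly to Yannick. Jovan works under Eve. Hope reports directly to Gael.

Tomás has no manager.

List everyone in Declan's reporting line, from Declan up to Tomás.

Declan -> Gael -> Tomás

Declan reports to Gael. Gael reports to Tomás. Tomás is at the top.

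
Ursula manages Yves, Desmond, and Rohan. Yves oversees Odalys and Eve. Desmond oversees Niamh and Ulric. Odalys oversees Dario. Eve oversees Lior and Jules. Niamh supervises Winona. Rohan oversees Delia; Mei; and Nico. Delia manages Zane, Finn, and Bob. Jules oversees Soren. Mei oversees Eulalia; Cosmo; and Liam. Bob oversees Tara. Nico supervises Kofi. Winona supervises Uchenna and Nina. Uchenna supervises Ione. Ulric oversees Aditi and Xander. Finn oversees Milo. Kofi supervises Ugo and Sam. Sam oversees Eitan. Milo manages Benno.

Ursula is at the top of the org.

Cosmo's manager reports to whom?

Cosmo reports to Mei, and Mei reports to Rohan. So Cosmo's skip-level manager is Rohan.

Rohan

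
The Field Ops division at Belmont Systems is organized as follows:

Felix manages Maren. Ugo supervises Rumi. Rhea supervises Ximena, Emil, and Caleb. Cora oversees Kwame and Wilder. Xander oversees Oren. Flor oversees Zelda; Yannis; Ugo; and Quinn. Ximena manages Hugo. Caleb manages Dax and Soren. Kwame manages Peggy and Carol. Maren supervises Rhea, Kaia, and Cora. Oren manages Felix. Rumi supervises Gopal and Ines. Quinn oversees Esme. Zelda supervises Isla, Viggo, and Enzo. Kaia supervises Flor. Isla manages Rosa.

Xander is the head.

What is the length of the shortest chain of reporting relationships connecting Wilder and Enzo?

6

Wilder is 2 levels below Maren, and Enzo is 4 levels below Maren (their lowest common manager). The shortest path runs up from Wilder to Maren and back down to Enzo: 2 + 4 = 6 links.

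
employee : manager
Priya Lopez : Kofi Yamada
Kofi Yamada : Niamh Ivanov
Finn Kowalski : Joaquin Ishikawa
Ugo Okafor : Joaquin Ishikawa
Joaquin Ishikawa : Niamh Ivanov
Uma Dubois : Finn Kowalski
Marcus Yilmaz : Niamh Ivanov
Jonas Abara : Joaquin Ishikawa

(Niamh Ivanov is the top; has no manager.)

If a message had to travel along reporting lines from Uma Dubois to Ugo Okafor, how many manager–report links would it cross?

3

Uma Dubois is 2 levels below Joaquin Ishikawa, and Ugo Okafor is 1 level below Joaquin Ishikawa (their lowest common manager). The shortest path runs up from Uma Dubois to Joaquin Ishikawa and back down to Ugo Okafor: 2 + 1 = 3 links.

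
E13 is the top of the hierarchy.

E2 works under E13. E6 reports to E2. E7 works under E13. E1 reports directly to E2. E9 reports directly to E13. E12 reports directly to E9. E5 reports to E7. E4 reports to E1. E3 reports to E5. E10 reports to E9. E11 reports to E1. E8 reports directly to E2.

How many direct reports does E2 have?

E2 directly manages E6, E1, E8. That is 3 direct reports.

3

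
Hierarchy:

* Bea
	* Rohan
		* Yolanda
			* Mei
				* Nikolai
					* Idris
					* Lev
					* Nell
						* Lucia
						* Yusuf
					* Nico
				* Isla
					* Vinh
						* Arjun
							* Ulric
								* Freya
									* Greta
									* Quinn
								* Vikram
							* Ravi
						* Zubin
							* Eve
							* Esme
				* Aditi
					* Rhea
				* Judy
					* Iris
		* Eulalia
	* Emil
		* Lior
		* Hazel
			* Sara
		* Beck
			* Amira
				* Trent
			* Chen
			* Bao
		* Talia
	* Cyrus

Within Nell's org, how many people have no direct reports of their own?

2

The people in Nell's organization with no one reporting to them are Yusuf, Lucia. That is 2.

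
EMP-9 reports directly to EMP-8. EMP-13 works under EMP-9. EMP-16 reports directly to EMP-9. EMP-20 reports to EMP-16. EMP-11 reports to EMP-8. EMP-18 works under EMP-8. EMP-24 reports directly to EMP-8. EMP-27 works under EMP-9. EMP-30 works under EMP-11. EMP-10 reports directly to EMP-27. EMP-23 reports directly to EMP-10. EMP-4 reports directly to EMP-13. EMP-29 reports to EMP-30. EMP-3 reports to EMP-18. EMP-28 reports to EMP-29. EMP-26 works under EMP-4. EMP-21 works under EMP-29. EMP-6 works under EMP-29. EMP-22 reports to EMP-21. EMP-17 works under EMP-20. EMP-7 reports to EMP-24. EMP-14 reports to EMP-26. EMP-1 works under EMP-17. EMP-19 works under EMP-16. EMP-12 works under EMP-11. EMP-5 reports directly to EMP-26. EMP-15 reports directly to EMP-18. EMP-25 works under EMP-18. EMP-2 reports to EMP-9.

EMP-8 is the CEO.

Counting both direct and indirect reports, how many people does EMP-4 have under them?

EMP-4 directly manages EMP-26. Under EMP-26: EMP-5, EMP-14 (2). That's 3 in total.

3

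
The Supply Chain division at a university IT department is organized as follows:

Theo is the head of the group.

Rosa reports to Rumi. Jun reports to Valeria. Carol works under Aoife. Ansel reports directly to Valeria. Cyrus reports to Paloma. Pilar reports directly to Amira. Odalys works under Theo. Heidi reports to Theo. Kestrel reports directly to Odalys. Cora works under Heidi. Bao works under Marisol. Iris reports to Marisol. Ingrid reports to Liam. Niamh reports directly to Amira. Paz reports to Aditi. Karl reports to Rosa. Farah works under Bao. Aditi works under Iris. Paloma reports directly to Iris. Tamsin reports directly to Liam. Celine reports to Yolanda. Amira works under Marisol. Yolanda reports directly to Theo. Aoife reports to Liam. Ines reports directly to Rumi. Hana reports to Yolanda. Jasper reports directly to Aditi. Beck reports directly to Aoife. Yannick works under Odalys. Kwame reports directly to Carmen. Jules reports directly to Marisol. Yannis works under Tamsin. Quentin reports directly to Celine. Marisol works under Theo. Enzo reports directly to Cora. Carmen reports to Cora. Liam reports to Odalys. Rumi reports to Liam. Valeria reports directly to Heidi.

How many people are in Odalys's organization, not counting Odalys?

13

Odalys directly manages Liam, Yannick, Kestrel. Under Liam: Ingrid, Tamsin, Yannis, Aoife, Beck, Carol, Rumi, Ines, Rosa, Karl (10). Yannick has no reports. Kestrel has no reports. So Odalys's organization is 3 direct reports plus everyone under them: 11 + 1 + 1 = 13.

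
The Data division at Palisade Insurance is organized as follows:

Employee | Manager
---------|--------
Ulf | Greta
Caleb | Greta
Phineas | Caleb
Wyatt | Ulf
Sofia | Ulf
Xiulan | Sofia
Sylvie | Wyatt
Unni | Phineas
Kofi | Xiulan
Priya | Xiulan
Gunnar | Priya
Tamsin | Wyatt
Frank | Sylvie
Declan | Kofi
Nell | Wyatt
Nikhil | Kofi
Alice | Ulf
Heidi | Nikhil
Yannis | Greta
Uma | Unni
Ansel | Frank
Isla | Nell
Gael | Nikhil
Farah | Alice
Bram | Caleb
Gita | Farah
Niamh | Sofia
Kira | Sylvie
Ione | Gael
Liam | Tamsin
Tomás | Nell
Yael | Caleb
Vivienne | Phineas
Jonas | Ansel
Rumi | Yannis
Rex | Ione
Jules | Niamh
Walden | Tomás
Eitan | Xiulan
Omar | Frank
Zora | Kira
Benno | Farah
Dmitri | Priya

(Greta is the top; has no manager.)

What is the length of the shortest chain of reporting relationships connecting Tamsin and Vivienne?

6

Tamsin is 3 levels below Greta, and Vivienne is 3 levels below Greta (their lowest common manager). The shortest path runs up from Tamsin to Greta and back down to Vivienne: 3 + 3 = 6 links.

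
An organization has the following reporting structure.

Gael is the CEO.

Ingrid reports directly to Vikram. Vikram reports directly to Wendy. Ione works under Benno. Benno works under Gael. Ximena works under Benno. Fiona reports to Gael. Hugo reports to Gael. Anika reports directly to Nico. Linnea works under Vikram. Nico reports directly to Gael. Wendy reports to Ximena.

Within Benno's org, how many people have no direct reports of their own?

The people in Benno's organization with no one reporting to them are Ione, Linnea, Ingrid. That is 3.

3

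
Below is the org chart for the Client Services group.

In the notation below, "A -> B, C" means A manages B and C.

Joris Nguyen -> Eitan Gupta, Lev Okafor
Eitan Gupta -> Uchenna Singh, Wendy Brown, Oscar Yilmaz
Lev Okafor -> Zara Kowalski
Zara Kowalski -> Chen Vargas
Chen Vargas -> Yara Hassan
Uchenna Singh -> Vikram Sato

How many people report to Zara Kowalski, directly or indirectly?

2

Zara Kowalski directly manages Chen Vargas. Under Chen Vargas: Yara Hassan (1). That's 2 in total.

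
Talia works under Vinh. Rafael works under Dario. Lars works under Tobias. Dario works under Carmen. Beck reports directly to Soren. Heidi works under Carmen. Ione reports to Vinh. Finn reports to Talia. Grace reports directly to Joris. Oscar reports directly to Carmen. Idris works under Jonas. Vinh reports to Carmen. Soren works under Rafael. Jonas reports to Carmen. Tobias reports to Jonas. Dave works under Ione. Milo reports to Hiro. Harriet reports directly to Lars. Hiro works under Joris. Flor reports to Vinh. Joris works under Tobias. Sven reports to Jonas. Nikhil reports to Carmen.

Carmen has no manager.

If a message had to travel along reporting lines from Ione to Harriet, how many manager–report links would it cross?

Ione is 2 levels below Carmen, and Harriet is 4 levels below Carmen (their lowest common manager). The shortest path runs up from Ione to Carmen and back down to Harriet: 2 + 4 = 6 links.

6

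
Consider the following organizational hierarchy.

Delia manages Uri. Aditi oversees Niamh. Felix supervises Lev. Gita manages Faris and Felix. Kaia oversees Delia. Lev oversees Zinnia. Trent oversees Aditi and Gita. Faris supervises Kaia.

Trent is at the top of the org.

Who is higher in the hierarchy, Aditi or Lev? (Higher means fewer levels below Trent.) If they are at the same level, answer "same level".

Aditi

Aditi is 1 level below Trent; Lev is 3. Aditi is higher.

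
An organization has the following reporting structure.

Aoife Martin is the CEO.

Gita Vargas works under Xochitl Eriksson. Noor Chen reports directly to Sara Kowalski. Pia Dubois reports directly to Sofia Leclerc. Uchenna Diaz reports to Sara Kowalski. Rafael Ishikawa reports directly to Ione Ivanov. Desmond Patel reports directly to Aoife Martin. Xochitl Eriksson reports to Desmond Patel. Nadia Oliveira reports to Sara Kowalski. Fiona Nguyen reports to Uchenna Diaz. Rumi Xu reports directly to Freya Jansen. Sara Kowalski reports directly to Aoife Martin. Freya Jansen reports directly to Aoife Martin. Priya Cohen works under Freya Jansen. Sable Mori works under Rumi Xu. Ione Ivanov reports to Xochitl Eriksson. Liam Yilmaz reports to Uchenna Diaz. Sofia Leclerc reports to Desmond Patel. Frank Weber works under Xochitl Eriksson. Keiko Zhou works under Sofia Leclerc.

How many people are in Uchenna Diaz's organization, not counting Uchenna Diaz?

Uchenna Diaz directly manages Fiona Nguyen, Liam Yilmaz. Fiona Nguyen has no reports. Liam Yilmaz has no reports. So Uchenna Diaz's organization is 2 direct reports plus everyone under them: 1 + 1 = 2.

2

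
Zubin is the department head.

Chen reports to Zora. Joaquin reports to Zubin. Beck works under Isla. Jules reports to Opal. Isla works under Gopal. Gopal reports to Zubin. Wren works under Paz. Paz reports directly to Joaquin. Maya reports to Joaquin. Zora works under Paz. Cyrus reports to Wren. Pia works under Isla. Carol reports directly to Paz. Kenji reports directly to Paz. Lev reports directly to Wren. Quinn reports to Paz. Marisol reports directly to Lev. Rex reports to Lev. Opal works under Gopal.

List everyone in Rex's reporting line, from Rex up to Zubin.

Rex reports to Lev. Lev reports to Wren. Wren reports to Paz. Paz reports to Joaquin. Joaquin reports to Zubin. Zubin is at the top.

Rex -> Lev -> Wren -> Paz -> Joaquin -> Zubin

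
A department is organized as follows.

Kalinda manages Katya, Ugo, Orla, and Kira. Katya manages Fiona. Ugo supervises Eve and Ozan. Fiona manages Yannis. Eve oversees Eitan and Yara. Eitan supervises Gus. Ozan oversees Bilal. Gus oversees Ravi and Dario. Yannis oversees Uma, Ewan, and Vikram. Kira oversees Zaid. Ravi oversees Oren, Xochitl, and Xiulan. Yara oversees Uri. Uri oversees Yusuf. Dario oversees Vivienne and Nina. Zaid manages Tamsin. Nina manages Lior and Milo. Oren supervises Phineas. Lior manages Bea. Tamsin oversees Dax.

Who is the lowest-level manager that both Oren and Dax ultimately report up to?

Oren's chain of managers is Ravi, Gus, Eitan, Eve, Ugo, Kalinda. Dax's chain of managers is Tamsin, Zaid, Kira, Kalinda. The first manager that appears in both chains is Kalinda.

Kalinda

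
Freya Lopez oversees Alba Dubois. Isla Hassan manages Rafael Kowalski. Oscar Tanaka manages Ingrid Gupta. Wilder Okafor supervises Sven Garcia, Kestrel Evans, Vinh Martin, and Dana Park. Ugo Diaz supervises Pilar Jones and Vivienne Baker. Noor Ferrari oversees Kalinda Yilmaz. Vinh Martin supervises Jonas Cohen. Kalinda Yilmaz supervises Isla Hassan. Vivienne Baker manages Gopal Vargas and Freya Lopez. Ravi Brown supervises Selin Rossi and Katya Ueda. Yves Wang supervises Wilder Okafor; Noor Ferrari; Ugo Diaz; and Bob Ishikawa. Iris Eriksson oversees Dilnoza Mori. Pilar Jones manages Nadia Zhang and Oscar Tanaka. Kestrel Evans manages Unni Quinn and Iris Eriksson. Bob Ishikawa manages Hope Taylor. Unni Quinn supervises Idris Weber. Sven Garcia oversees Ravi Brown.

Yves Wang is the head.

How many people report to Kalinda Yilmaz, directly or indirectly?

2

Kalinda Yilmaz directly manages Isla Hassan. Under Isla Hassan: Rafael Kowalski (1). That's 2 in total.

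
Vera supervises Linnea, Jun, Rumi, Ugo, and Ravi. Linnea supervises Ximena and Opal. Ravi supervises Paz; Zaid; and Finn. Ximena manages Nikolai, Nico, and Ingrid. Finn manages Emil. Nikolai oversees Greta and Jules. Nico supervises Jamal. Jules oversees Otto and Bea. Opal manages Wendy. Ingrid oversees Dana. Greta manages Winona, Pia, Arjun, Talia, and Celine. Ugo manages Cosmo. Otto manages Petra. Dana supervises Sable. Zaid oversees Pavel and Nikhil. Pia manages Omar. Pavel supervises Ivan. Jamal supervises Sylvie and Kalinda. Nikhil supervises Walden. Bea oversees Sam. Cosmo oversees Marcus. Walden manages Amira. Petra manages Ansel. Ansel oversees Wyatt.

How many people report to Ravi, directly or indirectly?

9

Ravi directly manages Finn, Zaid, Paz. Under Finn: Emil (1). Under Zaid: Nikhil, Walden, Amira, Pavel, Ivan (5). Paz has no reports. So Ravi's organization is 3 direct reports plus everyone under them: 2 + 6 + 1 = 9.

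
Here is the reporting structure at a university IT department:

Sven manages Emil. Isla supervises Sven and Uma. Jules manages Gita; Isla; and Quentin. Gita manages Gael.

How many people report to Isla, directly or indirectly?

3

Isla directly manages Sven, Uma. Under Sven: Emil (1). Uma has no reports. So Isla's organization is 2 direct reports plus everyone under them: 2 + 1 = 3.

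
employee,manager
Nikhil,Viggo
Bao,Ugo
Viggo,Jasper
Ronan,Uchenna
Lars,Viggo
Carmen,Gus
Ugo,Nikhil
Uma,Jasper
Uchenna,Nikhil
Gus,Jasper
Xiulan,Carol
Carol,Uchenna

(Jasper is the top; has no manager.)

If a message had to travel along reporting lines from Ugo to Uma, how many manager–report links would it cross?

4

Ugo is 3 levels below Jasper, and Uma is 1 level below Jasper (their lowest common manager). The shortest path runs up from Ugo to Jasper and back down to Uma: 3 + 1 = 4 links.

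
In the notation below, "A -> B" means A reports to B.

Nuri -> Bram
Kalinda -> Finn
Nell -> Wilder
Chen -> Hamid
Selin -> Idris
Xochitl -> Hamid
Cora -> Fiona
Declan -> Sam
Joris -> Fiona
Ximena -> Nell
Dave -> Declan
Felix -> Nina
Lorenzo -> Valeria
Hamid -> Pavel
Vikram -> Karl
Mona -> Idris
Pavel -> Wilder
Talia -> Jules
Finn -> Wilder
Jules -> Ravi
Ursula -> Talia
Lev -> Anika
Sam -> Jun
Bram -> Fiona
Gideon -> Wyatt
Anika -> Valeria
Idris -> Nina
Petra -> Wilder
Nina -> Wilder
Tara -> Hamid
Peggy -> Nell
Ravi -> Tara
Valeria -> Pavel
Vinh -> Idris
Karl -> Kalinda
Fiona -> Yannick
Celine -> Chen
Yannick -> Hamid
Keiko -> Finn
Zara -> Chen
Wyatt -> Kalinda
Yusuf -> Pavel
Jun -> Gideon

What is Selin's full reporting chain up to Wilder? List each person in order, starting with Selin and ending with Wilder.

Selin -> Idris -> Nina -> Wilder

Selin reports to Idris. Idris reports to Nina. Nina reports to Wilder. Wilder is at the top.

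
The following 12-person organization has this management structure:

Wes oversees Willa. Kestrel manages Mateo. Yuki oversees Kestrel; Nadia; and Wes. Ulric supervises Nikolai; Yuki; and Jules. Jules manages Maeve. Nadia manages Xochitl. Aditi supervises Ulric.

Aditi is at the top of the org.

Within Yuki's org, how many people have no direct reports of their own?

3

The people in Yuki's organization with no one reporting to them are Mateo, Willa, Xochitl. That is 3.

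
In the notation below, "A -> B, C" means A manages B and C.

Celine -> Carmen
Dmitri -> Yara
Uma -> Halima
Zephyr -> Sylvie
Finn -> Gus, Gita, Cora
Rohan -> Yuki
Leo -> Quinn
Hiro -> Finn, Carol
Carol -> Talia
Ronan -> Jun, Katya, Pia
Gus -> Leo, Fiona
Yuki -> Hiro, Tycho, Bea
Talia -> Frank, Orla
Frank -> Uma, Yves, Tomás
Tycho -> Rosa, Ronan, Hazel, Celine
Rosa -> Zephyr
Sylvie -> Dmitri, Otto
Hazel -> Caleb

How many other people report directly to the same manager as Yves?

Yves reports to Frank. Frank's other direct reports are Uma, Tomás — 2 peers.

2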